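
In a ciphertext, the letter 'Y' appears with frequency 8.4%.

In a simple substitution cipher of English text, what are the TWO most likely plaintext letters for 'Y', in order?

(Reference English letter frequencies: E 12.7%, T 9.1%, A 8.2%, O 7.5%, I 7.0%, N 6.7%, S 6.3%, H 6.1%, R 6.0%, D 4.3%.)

Step 1: Observed frequency of 'Y' is 8.4%.
Step 2: Compute distances to each reference frequency and sort:
  A (8.2%): difference = 0.2% <-- BEST
  T (9.1%): difference = 0.7% <-- RUNNER-UP
  O (7.5%): difference = 0.9%
  I (7.0%): difference = 1.4%
  N (6.7%): difference = 1.7%
Step 3: Most likely is 'A' (8.2%, diff 0.2%); second most likely is 'T' (9.1%, diff 0.7%).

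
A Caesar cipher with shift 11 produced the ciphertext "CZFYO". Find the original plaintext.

Step 1: Reverse the shift by subtracting 11 from each letter position.
  C (position 2) -> position (2-11) mod 26 = 17 -> R
  Z (position 25) -> position (25-11) mod 26 = 14 -> O
  F (position 5) -> position (5-11) mod 26 = 20 -> U
  Y (position 24) -> position (24-11) mod 26 = 13 -> N
  O (position 14) -> position (14-11) mod 26 = 3 -> D
Decrypted message: ROUND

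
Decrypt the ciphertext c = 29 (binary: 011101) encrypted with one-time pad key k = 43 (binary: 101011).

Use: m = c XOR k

Step 1: XOR ciphertext with key:
  Ciphertext: 011101
  Key:        101011
  XOR:        110110
Step 2: Plaintext = 110110 = 54 in decimal.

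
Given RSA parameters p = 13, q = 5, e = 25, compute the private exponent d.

Step 1: n = 13 * 5 = 65.
Step 2: phi(n) = 12 * 4 = 48.
Step 3: Find d such that 25 * d = 1 (mod 48).
Step 4: d = 25^(-1) mod 48 = 25.
Verification: 25 * 25 = 625 = 13 * 48 + 1.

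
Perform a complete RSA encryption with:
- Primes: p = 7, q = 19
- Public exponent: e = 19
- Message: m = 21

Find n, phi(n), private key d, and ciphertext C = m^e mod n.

Step 1: n = 7 * 19 = 133.
Step 2: phi(n) = (7-1)(19-1) = 6 * 18 = 108.
Step 3: Find d = 19^(-1) mod 108 = 91.
  Verify: 19 * 91 = 1729 = 1 (mod 108).
Step 4: C = 21^19 mod 133 = 21.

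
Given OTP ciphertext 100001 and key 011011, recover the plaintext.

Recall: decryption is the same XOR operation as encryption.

Step 1: XOR ciphertext with key:
  Ciphertext: 100001
  Key:        011011
  XOR:        111010
Step 2: Plaintext = 111010 = 58 in decimal.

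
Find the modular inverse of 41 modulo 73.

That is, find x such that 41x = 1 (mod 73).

Step 1: We need x such that 41 * x = 1 (mod 73).
Step 2: Using the extended Euclidean algorithm or trial:
  41 * 57 = 2337 = 32 * 73 + 1.
Step 3: Since 2337 mod 73 = 1, the inverse is x = 57.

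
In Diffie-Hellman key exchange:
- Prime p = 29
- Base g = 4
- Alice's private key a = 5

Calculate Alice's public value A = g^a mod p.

Step 1: A = g^a mod p = 4^5 mod 29.
  4^1 mod 29 = 4
  4^2 mod 29 = (4 * 4) mod 29 = 16
  4^3 mod 29 = (16 * 4) mod 29 = 6
  4^4 mod 29 = (6 * 4) mod 29 = 24
  4^5 mod 29 = (24 * 4) mod 29 = 9
Result: A = 9.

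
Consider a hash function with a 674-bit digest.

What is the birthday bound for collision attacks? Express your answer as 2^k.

Step 1: The birthday paradox gives collision probability ~50% after sqrt(2^n) = 2^(n/2) hashes.
Step 2: For 674-bit output: 2^(674/2) = 2^337.
Step 3: Approximately 2^337 hash computations needed.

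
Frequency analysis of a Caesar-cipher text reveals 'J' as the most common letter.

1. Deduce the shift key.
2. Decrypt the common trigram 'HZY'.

Step 1: In English, 'E' is the most frequent letter (12.7%).
Step 2: The most frequent ciphertext letter is 'J' (position 9).
Step 3: Shift = (9 - 4) mod 26 = 5.
Step 4: Decrypt 'HZY' by shifting back 5:
  H -> C
  Z -> U
  Y -> T
Step 5: 'HZY' decrypts to 'CUT'.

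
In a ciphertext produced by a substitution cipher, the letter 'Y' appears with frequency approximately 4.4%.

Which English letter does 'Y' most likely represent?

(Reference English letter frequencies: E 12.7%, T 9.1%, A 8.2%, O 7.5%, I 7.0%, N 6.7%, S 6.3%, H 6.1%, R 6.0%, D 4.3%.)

Step 1: The observed frequency is 4.4%.
Step 2: Compare with English frequencies:
  E: 12.7% (difference: 8.3%)
  T: 9.1% (difference: 4.7%)
  A: 8.2% (difference: 3.8%)
  O: 7.5% (difference: 3.1%)
  I: 7.0% (difference: 2.6%)
  N: 6.7% (difference: 2.3%)
  S: 6.3% (difference: 1.9%)
  H: 6.1% (difference: 1.7%)
  R: 6.0% (difference: 1.6%)
  D: 4.3% (difference: 0.1%) <-- closest
Step 3: 'Y' most likely represents 'D' (frequency 4.3%).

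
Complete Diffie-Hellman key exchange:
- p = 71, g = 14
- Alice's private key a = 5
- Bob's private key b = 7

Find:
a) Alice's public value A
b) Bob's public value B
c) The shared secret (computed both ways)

Step 1: A = g^a mod p = 14^5 mod 71 = 70.
Step 2: B = g^b mod p = 14^7 mod 71 = 17.
Step 3: Alice computes s = B^a mod p = 17^5 mod 71 = 70.
Step 4: Bob computes s = A^b mod p = 70^7 mod 71 = 70.
Both sides agree: shared secret = 70.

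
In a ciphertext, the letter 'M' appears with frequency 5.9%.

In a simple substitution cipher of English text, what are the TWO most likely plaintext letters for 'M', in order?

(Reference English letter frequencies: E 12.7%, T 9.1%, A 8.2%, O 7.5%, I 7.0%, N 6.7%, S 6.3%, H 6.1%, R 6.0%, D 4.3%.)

Step 1: Observed frequency of 'M' is 5.9%.
Step 2: Compute distances to each reference frequency and sort:
  R (6.0%): difference = 0.1% <-- BEST
  H (6.1%): difference = 0.2% <-- RUNNER-UP
  S (6.3%): difference = 0.4%
  N (6.7%): difference = 0.8%
  I (7.0%): difference = 1.1%
Step 3: Most likely is 'R' (6.0%, diff 0.1%); second most likely is 'H' (6.1%, diff 0.2%).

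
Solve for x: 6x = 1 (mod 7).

Step 1: We need x such that 6 * x = 1 (mod 7).
Step 2: Using the extended Euclidean algorithm or trial:
  6 * 6 = 36 = 5 * 7 + 1.
Step 3: Since 36 mod 7 = 1, the inverse is x = 6.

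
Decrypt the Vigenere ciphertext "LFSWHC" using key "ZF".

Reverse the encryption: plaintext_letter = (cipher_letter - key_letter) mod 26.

Step 1: Extend key: ZFZFZF
Step 2: Decrypt each letter (c - k) mod 26:
  L(11) - Z(25) = (11-25) mod 26 = 12 = M
  F(5) - F(5) = (5-5) mod 26 = 0 = A
  S(18) - Z(25) = (18-25) mod 26 = 19 = T
  W(22) - F(5) = (22-5) mod 26 = 17 = R
  H(7) - Z(25) = (7-25) mod 26 = 8 = I
  C(2) - F(5) = (2-5) mod 26 = 23 = X
Plaintext: MATRIX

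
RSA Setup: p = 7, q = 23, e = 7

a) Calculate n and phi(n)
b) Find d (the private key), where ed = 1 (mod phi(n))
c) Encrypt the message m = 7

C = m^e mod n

Step 1: n = 7 * 23 = 161.
Step 2: phi(n) = (7-1)(23-1) = 6 * 22 = 132.
Step 3: Find d = 7^(-1) mod 132 = 19.
  Verify: 7 * 19 = 133 = 1 (mod 132).
Step 4: C = 7^7 mod 161 = 28.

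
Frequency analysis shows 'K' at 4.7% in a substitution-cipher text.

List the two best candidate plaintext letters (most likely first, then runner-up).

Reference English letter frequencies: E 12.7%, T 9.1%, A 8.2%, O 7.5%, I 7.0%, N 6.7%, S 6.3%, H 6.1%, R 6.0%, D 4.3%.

Step 1: Observed frequency of 'K' is 4.7%.
Step 2: Compute distances to each reference frequency and sort:
  D (4.3%): difference = 0.4% <-- BEST
  R (6.0%): difference = 1.3% <-- RUNNER-UP
  H (6.1%): difference = 1.4%
  S (6.3%): difference = 1.6%
  N (6.7%): difference = 2.0%
Step 3: Most likely is 'D' (4.3%, diff 0.4%); second most likely is 'R' (6.0%, diff 1.3%).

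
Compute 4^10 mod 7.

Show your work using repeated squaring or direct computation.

Step 1: Compute 4^10 mod 7 step by step, reducing modulo 7 at each step.
  4^1 mod 7 = 4
  4^2 mod 7 = (4 * 4) mod 7 = 2
  4^3 mod 7 = (2 * 4) mod 7 = 1
  4^4 mod 7 = (1 * 4) mod 7 = 4
  4^5 mod 7 = (4 * 4) mod 7 = 2
  4^6 mod 7 = (2 * 4) mod 7 = 1
  4^7 mod 7 = (1 * 4) mod 7 = 4
  4^8 mod 7 = (4 * 4) mod 7 = 2
  4^9 mod 7 = (2 * 4) mod 7 = 1
  4^10 mod 7 = (1 * 4) mod 7 = 4
Step 2: Result = 4.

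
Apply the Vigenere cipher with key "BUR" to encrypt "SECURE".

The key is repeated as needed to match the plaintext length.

Step 1: Repeat key to match plaintext length:
  Plaintext: SECURE
  Key:       BURBUR
Step 2: Encrypt each letter:
  S(18) + B(1) = (18+1) mod 26 = 19 = T
  E(4) + U(20) = (4+20) mod 26 = 24 = Y
  C(2) + R(17) = (2+17) mod 26 = 19 = T
  U(20) + B(1) = (20+1) mod 26 = 21 = V
  R(17) + U(20) = (17+20) mod 26 = 11 = L
  E(4) + R(17) = (4+17) mod 26 = 21 = V
Ciphertext: TYTVLV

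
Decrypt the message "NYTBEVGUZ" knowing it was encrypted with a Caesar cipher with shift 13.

Step 1: Reverse the shift by subtracting 13 from each letter position.
  N (position 13) -> position (13-13) mod 26 = 0 -> A
  Y (position 24) -> position (24-13) mod 26 = 11 -> L
  T (position 19) -> position (19-13) mod 26 = 6 -> G
  B (position 1) -> position (1-13) mod 26 = 14 -> O
  E (position 4) -> position (4-13) mod 26 = 17 -> R
  V (position 21) -> position (21-13) mod 26 = 8 -> I
  G (position 6) -> position (6-13) mod 26 = 19 -> T
  U (position 20) -> position (20-13) mod 26 = 7 -> H
  Z (position 25) -> position (25-13) mod 26 = 12 -> M
Decrypted message: ALGORITHM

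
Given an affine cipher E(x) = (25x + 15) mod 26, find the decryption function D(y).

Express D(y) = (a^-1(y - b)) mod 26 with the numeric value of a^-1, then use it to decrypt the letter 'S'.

Step 1: Find a^-1, the modular inverse of 25 mod 26.
Step 2: We need 25 * a^-1 = 1 (mod 26).
Step 3: 25 * 25 = 625 = 24 * 26 + 1, so a^-1 = 25.
Step 4: D(y) = 25(y - 15) mod 26.
Step 5: Apply to 'S' (y = 18): D(18) = 25 * (18 - 15) mod 26 = 25 * 3 mod 26 = 23 -> 'X'.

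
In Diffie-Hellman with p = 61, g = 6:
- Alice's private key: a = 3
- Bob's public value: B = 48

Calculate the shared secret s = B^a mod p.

Step 1: s = B^a mod p = 48^3 mod 61.
  48^1 mod 61 = 48
  48^2 mod 61 = (48 * 48) mod 61 = 47
  48^3 mod 61 = (47 * 48) mod 61 = 60
Result: shared secret = 60.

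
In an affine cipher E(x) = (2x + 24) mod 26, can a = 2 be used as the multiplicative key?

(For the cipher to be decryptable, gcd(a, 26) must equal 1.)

Step 1: Compute gcd(2, 26).
Step 2: gcd(2, 26) = 2.
Since gcd = 2 != 1, 2 shares a common factor with 26, so it cannot be used.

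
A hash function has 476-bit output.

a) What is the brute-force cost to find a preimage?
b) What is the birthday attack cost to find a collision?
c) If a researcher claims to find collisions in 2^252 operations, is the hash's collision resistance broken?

Step 1: Preimage resistance requires brute-force of 2^476 operations.
Step 2: Collision resistance (birthday bound) = 2^(476/2) = 2^238.
Step 3: The claimed attack costs 2^252 operations.
Step 4: Since 2^252 >= 2^238, the claimed attack is no faster than the generic birthday attack, so this does not break collision resistance.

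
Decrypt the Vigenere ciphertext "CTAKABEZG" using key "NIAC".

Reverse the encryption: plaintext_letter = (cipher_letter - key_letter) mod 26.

Step 1: Extend key: NIACNIACN
Step 2: Decrypt each letter (c - k) mod 26:
  C(2) - N(13) = (2-13) mod 26 = 15 = P
  T(19) - I(8) = (19-8) mod 26 = 11 = L
  A(0) - A(0) = (0-0) mod 26 = 0 = A
  K(10) - C(2) = (10-2) mod 26 = 8 = I
  A(0) - N(13) = (0-13) mod 26 = 13 = N
  B(1) - I(8) = (1-8) mod 26 = 19 = T
  E(4) - A(0) = (4-0) mod 26 = 4 = E
  Z(25) - C(2) = (25-2) mod 26 = 23 = X
  G(6) - N(13) = (6-13) mod 26 = 19 = T
Plaintext: PLAINTEXT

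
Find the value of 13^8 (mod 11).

Step 1: Compute 13^8 mod 11 step by step, reducing modulo 11 at each step.
  13^1 mod 11 = 2
  13^2 mod 11 = (2 * 13) mod 11 = 4
  13^3 mod 11 = (4 * 13) mod 11 = 8
  13^4 mod 11 = (8 * 13) mod 11 = 5
  13^5 mod 11 = (5 * 13) mod 11 = 10
  13^6 mod 11 = (10 * 13) mod 11 = 9
  13^7 mod 11 = (9 * 13) mod 11 = 7
  13^8 mod 11 = (7 * 13) mod 11 = 3
Step 2: Result = 3.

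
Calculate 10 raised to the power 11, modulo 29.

Step 1: Compute 10^11 mod 29 step by step, reducing modulo 29 at each step.
  10^1 mod 29 = 10
  10^2 mod 29 = (10 * 10) mod 29 = 13
  10^3 mod 29 = (13 * 10) mod 29 = 14
  10^4 mod 29 = (14 * 10) mod 29 = 24
  10^5 mod 29 = (24 * 10) mod 29 = 8
  10^6 mod 29 = (8 * 10) mod 29 = 22
  10^7 mod 29 = (22 * 10) mod 29 = 17
  10^8 mod 29 = (17 * 10) mod 29 = 25
  10^9 mod 29 = (25 * 10) mod 29 = 18
  10^10 mod 29 = (18 * 10) mod 29 = 6
  10^11 mod 29 = (6 * 10) mod 29 = 2
Step 2: Result = 2.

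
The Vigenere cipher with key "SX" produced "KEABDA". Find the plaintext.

Step 1: Extend key: SXSXSX
Step 2: Decrypt each letter (c - k) mod 26:
  K(10) - S(18) = (10-18) mod 26 = 18 = S
  E(4) - X(23) = (4-23) mod 26 = 7 = H
  A(0) - S(18) = (0-18) mod 26 = 8 = I
  B(1) - X(23) = (1-23) mod 26 = 4 = E
  D(3) - S(18) = (3-18) mod 26 = 11 = L
  A(0) - X(23) = (0-23) mod 26 = 3 = D
Plaintext: SHIELD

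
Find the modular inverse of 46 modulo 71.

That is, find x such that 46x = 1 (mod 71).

Step 1: We need x such that 46 * x = 1 (mod 71).
Step 2: Using the extended Euclidean algorithm or trial:
  46 * 17 = 782 = 11 * 71 + 1.
Step 3: Since 782 mod 71 = 1, the inverse is x = 17.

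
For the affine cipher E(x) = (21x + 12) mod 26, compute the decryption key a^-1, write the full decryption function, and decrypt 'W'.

Step 1: Find a^-1, the modular inverse of 21 mod 26.
Step 2: We need 21 * a^-1 = 1 (mod 26).
Step 3: 21 * 5 = 105 = 4 * 26 + 1, so a^-1 = 5.
Step 4: D(y) = 5(y - 12) mod 26.
Step 5: Apply to 'W' (y = 22): D(22) = 5 * (22 - 12) mod 26 = 5 * 10 mod 26 = 24 -> 'Y'.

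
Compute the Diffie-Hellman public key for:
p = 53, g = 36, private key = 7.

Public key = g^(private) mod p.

Step 1: A = g^a mod p = 36^7 mod 53.
  36^1 mod 53 = 36
  36^2 mod 53 = (36 * 36) mod 53 = 24
  36^3 mod 53 = (24 * 36) mod 53 = 16
  36^4 mod 53 = (16 * 36) mod 53 = 46
  36^5 mod 53 = (46 * 36) mod 53 = 13
  36^6 mod 53 = (13 * 36) mod 53 = 44
  36^7 mod 53 = (44 * 36) mod 53 = 47
Result: A = 47.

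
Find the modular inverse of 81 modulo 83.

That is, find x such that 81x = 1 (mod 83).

Step 1: We need x such that 81 * x = 1 (mod 83).
Step 2: Using the extended Euclidean algorithm or trial:
  81 * 41 = 3321 = 40 * 83 + 1.
Step 3: Since 3321 mod 83 = 1, the inverse is x = 41.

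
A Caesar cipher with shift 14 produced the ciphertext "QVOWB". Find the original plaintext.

Step 1: Reverse the shift by subtracting 14 from each letter position.
  Q (position 16) -> position (16-14) mod 26 = 2 -> C
  V (position 21) -> position (21-14) mod 26 = 7 -> H
  O (position 14) -> position (14-14) mod 26 = 0 -> A
  W (position 22) -> position (22-14) mod 26 = 8 -> I
  B (position 1) -> position (1-14) mod 26 = 13 -> N
Decrypted message: CHAIN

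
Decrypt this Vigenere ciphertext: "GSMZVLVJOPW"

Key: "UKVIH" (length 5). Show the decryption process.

Step 1: Key 'UKVIH' has length 5. Extended key: UKVIHUKVIHU
Step 2: Decrypt each position:
  G(6) - U(20) = 12 = M
  S(18) - K(10) = 8 = I
  M(12) - V(21) = 17 = R
  Z(25) - I(8) = 17 = R
  V(21) - H(7) = 14 = O
  L(11) - U(20) = 17 = R
  V(21) - K(10) = 11 = L
  J(9) - V(21) = 14 = O
  O(14) - I(8) = 6 = G
  P(15) - H(7) = 8 = I
  W(22) - U(20) = 2 = C
Plaintext: MIRRORLOGIC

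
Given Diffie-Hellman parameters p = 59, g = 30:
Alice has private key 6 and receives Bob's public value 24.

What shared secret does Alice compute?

Step 1: s = B^a mod p = 24^6 mod 59.
  24^1 mod 59 = 24
  24^2 mod 59 = (24 * 24) mod 59 = 45
  24^3 mod 59 = (45 * 24) mod 59 = 18
  24^4 mod 59 = (18 * 24) mod 59 = 19
  24^5 mod 59 = (19 * 24) mod 59 = 43
  24^6 mod 59 = (43 * 24) mod 59 = 29
Result: shared secret = 29.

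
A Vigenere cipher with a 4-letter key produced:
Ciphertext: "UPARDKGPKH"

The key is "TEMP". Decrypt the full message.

Step 1: Key 'TEMP' has length 4. Extended key: TEMPTEMPTE
Step 2: Decrypt each position:
  U(20) - T(19) = 1 = B
  P(15) - E(4) = 11 = L
  A(0) - M(12) = 14 = O
  R(17) - P(15) = 2 = C
  D(3) - T(19) = 10 = K
  K(10) - E(4) = 6 = G
  G(6) - M(12) = 20 = U
  P(15) - P(15) = 0 = A
  K(10) - T(19) = 17 = R
  H(7) - E(4) = 3 = D
Plaintext: BLOCKGUARD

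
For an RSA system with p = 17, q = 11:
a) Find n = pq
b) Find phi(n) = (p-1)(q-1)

Step 1: n = p * q = 17 * 11 = 187.
Step 2: phi(n) = (p-1)(q-1) = 16 * 10 = 160.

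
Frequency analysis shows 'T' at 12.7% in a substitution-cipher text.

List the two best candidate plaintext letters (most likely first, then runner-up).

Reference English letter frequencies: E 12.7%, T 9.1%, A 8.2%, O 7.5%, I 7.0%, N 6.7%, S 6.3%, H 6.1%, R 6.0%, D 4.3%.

Step 1: Observed frequency of 'T' is 12.7%.
Step 2: Compute distances to each reference frequency and sort:
  E (12.7%): difference = 0.0% <-- BEST
  T (9.1%): difference = 3.6% <-- RUNNER-UP
  A (8.2%): difference = 4.5%
  O (7.5%): difference = 5.2%
  I (7.0%): difference = 5.7%
Step 3: Most likely is 'E' (12.7%, diff 0.0%); second most likely is 'T' (9.1%, diff 3.6%).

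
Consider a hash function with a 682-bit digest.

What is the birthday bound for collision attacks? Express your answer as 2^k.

Step 1: The birthday paradox gives collision probability ~50% after sqrt(2^n) = 2^(n/2) hashes.
Step 2: For 682-bit output: 2^(682/2) = 2^341.
Step 3: Approximately 2^341 hash computations needed.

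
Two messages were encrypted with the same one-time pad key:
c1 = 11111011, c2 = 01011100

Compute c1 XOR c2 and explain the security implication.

Step 1: c1 XOR c2 = (m1 XOR k) XOR (m2 XOR k).
Step 2: By XOR associativity/commutativity: = m1 XOR m2 XOR k XOR k = m1 XOR m2.
Step 3: 11111011 XOR 01011100 = 10100111 = 167.
Step 4: The key cancels out! An attacker learns m1 XOR m2 = 167, revealing the relationship between plaintexts.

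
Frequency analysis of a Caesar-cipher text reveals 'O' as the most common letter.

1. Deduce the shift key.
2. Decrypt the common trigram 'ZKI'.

Step 1: In English, 'E' is the most frequent letter (12.7%).
Step 2: The most frequent ciphertext letter is 'O' (position 14).
Step 3: Shift = (14 - 4) mod 26 = 10.
Step 4: Decrypt 'ZKI' by shifting back 10:
  Z -> P
  K -> A
  I -> Y
Step 5: 'ZKI' decrypts to 'PAY'.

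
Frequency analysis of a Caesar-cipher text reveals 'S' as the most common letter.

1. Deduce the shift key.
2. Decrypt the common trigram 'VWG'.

Step 1: In English, 'E' is the most frequent letter (12.7%).
Step 2: The most frequent ciphertext letter is 'S' (position 18).
Step 3: Shift = (18 - 4) mod 26 = 14.
Step 4: Decrypt 'VWG' by shifting back 14:
  V -> H
  W -> I
  G -> S
Step 5: 'VWG' decrypts to 'HIS'.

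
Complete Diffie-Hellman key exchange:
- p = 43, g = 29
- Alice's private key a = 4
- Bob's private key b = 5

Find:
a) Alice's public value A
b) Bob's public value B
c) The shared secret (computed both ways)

Step 1: A = g^a mod p = 29^4 mod 43 = 17.
Step 2: B = g^b mod p = 29^5 mod 43 = 20.
Step 3: Alice computes s = B^a mod p = 20^4 mod 43 = 40.
Step 4: Bob computes s = A^b mod p = 17^5 mod 43 = 40.
Both sides agree: shared secret = 40.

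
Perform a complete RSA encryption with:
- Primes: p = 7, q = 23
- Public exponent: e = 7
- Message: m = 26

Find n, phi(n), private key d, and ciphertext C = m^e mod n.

Step 1: n = 7 * 23 = 161.
Step 2: phi(n) = (7-1)(23-1) = 6 * 22 = 132.
Step 3: Find d = 7^(-1) mod 132 = 19.
  Verify: 7 * 19 = 133 = 1 (mod 132).
Step 4: C = 26^7 mod 161 = 117.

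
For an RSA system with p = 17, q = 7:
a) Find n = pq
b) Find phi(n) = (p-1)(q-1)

Step 1: n = p * q = 17 * 7 = 119.
Step 2: phi(n) = (p-1)(q-1) = 16 * 6 = 96.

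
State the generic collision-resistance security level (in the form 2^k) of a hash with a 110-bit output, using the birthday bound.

Step 1: The birthday paradox gives collision probability ~50% after sqrt(2^n) = 2^(n/2) hashes.
Step 2: For 110-bit output: 2^(110/2) = 2^55.
Step 3: Approximately 2^55 hash computations needed.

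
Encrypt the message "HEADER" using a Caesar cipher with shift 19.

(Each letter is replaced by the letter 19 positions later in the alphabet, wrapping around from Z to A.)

Step 1: For each letter, shift forward by 19 positions (mod 26).
  H (position 7) -> position (7+19) mod 26 = 0 -> A
  E (position 4) -> position (4+19) mod 26 = 23 -> X
  A (position 0) -> position (0+19) mod 26 = 19 -> T
  D (position 3) -> position (3+19) mod 26 = 22 -> W
  E (position 4) -> position (4+19) mod 26 = 23 -> X
  R (position 17) -> position (17+19) mod 26 = 10 -> K
Result: AXTWXK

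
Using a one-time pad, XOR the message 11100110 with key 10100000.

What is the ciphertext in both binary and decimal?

Step 1: Write out the XOR operation bit by bit:
  Message: 11100110
  Key:     10100000
  XOR:     01000110
Step 2: Convert to decimal: 01000110 = 70.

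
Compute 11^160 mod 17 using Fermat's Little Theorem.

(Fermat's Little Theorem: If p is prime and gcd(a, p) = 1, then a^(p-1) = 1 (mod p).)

Step 1: Since 17 is prime, by Fermat's Little Theorem: 11^16 = 1 (mod 17).
Step 2: Reduce exponent: 160 mod 16 = 0.
Step 3: So 11^160 = 11^0 (mod 17).
Step 4: 11^0 mod 17 = 1.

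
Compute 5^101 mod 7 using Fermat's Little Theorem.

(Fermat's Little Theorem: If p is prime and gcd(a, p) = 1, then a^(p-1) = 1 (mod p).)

Step 1: Since 7 is prime, by Fermat's Little Theorem: 5^6 = 1 (mod 7).
Step 2: Reduce exponent: 101 mod 6 = 5.
Step 3: So 5^101 = 5^5 (mod 7).
Step 4: 5^5 mod 7 = 3.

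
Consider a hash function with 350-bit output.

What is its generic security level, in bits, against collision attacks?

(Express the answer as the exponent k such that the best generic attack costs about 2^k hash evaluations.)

Step 1: The hash has a 350-bit output.
Step 2: Collision resistance means it should be infeasible to find any x != y with h(x) = h(y).
By the birthday bound, a generic collision search succeeds after about sqrt(2^350) = 2^(350/2) = 2^175 evaluations.
Step 3: Security level = 175 bits.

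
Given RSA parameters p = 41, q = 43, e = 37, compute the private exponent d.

Step 1: n = 41 * 43 = 1763.
Step 2: phi(n) = 40 * 42 = 1680.
Step 3: Find d such that 37 * d = 1 (mod 1680).
Step 4: d = 37^(-1) mod 1680 = 1453.
Verification: 37 * 1453 = 53761 = 32 * 1680 + 1.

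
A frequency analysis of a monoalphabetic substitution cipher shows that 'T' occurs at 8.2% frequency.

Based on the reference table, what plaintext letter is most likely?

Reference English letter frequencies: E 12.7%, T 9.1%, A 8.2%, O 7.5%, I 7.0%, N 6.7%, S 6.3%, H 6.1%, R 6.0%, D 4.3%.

Step 1: The observed frequency is 8.2%.
Step 2: Compare with English frequencies:
  E: 12.7% (difference: 4.5%)
  T: 9.1% (difference: 0.9%)
  A: 8.2% (difference: 0.0%) <-- closest
  O: 7.5% (difference: 0.7%)
  I: 7.0% (difference: 1.2%)
  N: 6.7% (difference: 1.5%)
  S: 6.3% (difference: 1.9%)
  H: 6.1% (difference: 2.1%)
  R: 6.0% (difference: 2.2%)
  D: 4.3% (difference: 3.9%)
Step 3: 'T' most likely represents 'A' (frequency 8.2%).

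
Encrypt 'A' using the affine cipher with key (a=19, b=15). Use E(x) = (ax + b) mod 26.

Step 1: Convert 'A' to number: x = 0.
Step 2: E(0) = (19 * 0 + 15) mod 26 = 15 mod 26 = 15.
Step 3: Convert 15 back to letter: P.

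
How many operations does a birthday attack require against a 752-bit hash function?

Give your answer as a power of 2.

Step 1: The birthday paradox gives collision probability ~50% after sqrt(2^n) = 2^(n/2) hashes.
Step 2: For 752-bit output: 2^(752/2) = 2^376.
Step 3: Approximately 2^376 hash computations needed.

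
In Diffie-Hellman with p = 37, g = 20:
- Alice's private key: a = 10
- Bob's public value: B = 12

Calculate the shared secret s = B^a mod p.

Step 1: s = B^a mod p = 12^10 mod 37.
  12^1 mod 37 = 12
  12^2 mod 37 = (12 * 12) mod 37 = 33
  12^3 mod 37 = (33 * 12) mod 37 = 26
  12^4 mod 37 = (26 * 12) mod 37 = 16
  12^5 mod 37 = (16 * 12) mod 37 = 7
  12^6 mod 37 = (7 * 12) mod 37 = 10
  12^7 mod 37 = (10 * 12) mod 37 = 9
  12^8 mod 37 = (9 * 12) mod 37 = 34
  12^9 mod 37 = (34 * 12) mod 37 = 1
  12^10 mod 37 = (1 * 12) mod 37 = 12
Result: shared secret = 12.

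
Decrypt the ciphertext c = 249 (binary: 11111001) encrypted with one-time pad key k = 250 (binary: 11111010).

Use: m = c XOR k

Step 1: XOR ciphertext with key:
  Ciphertext: 11111001
  Key:        11111010
  XOR:        00000011
Step 2: Plaintext = 00000011 = 3 in decimal.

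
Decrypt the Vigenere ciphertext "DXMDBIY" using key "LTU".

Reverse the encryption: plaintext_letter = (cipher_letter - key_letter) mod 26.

Step 1: Extend key: LTULTUL
Step 2: Decrypt each letter (c - k) mod 26:
  D(3) - L(11) = (3-11) mod 26 = 18 = S
  X(23) - T(19) = (23-19) mod 26 = 4 = E
  M(12) - U(20) = (12-20) mod 26 = 18 = S
  D(3) - L(11) = (3-11) mod 26 = 18 = S
  B(1) - T(19) = (1-19) mod 26 = 8 = I
  I(8) - U(20) = (8-20) mod 26 = 14 = O
  Y(24) - L(11) = (24-11) mod 26 = 13 = N
Plaintext: SESSION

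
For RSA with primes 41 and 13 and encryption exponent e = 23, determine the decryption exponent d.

Step 1: n = 41 * 13 = 533.
Step 2: phi(n) = 40 * 12 = 480.
Step 3: Find d such that 23 * d = 1 (mod 480).
Step 4: d = 23^(-1) mod 480 = 167.
Verification: 23 * 167 = 3841 = 8 * 480 + 1.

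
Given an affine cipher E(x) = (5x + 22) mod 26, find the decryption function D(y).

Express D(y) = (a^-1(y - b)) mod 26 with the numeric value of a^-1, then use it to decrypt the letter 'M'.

Step 1: Find a^-1, the modular inverse of 5 mod 26.
Step 2: We need 5 * a^-1 = 1 (mod 26).
Step 3: 5 * 21 = 105 = 4 * 26 + 1, so a^-1 = 21.
Step 4: D(y) = 21(y - 22) mod 26.
Step 5: Apply to 'M' (y = 12): D(12) = 21 * (12 - 22) mod 26 = 21 * -10 mod 26 = 24 -> 'Y'.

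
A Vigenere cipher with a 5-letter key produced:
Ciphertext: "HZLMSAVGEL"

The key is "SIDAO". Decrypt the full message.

Step 1: Key 'SIDAO' has length 5. Extended key: SIDAOSIDAO
Step 2: Decrypt each position:
  H(7) - S(18) = 15 = P
  Z(25) - I(8) = 17 = R
  L(11) - D(3) = 8 = I
  M(12) - A(0) = 12 = M
  S(18) - O(14) = 4 = E
  A(0) - S(18) = 8 = I
  V(21) - I(8) = 13 = N
  G(6) - D(3) = 3 = D
  E(4) - A(0) = 4 = E
  L(11) - O(14) = 23 = X
Plaintext: PRIMEINDEX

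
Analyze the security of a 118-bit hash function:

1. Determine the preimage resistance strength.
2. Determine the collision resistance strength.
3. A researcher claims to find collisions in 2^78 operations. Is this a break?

Step 1: Preimage resistance requires brute-force of 2^118 operations.
Step 2: Collision resistance (birthday bound) = 2^(118/2) = 2^59.
Step 3: The claimed attack costs 2^78 operations.
Step 4: Since 2^78 >= 2^59, the claimed attack is no faster than the generic birthday attack, so this does not break collision resistance.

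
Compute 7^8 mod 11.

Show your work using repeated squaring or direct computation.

Step 1: Compute 7^8 mod 11 step by step, reducing modulo 11 at each step.
  7^1 mod 11 = 7
  7^2 mod 11 = (7 * 7) mod 11 = 5
  7^3 mod 11 = (5 * 7) mod 11 = 2
  7^4 mod 11 = (2 * 7) mod 11 = 3
  7^5 mod 11 = (3 * 7) mod 11 = 10
  7^6 mod 11 = (10 * 7) mod 11 = 4
  7^7 mod 11 = (4 * 7) mod 11 = 6
  7^8 mod 11 = (6 * 7) mod 11 = 9
Step 2: Result = 9.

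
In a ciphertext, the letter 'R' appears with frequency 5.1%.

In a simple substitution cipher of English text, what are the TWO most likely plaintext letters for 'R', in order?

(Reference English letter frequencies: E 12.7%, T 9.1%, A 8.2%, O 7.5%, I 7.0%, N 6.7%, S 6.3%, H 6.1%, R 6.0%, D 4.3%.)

Step 1: Observed frequency of 'R' is 5.1%.
Step 2: Compute distances to each reference frequency and sort:
  D (4.3%): difference = 0.8% <-- BEST
  R (6.0%): difference = 0.9% <-- RUNNER-UP
  H (6.1%): difference = 1.0%
  S (6.3%): difference = 1.2%
  N (6.7%): difference = 1.6%
Step 3: Most likely is 'D' (4.3%, diff 0.8%); second most likely is 'R' (6.0%, diff 0.9%).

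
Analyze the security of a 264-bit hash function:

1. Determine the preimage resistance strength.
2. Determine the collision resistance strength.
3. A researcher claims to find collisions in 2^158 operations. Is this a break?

Step 1: Preimage resistance requires brute-force of 2^264 operations.
Step 2: Collision resistance (birthday bound) = 2^(264/2) = 2^132.
Step 3: The claimed attack costs 2^158 operations.
Step 4: Since 2^158 >= 2^132, the claimed attack is no faster than the generic birthday attack, so this does not break collision resistance.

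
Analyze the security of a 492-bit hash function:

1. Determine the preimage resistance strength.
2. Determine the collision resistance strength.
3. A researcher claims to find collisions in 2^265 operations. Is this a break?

Step 1: Preimage resistance requires brute-force of 2^492 operations.
Step 2: Collision resistance (birthday bound) = 2^(492/2) = 2^246.
Step 3: The claimed attack costs 2^265 operations.
Step 4: Since 2^265 >= 2^246, the claimed attack is no faster than the generic birthday attack, so this does not break collision resistance.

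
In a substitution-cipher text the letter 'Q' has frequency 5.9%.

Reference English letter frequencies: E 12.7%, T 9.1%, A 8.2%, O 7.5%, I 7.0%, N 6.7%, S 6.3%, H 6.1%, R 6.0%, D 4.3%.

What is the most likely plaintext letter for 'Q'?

Step 1: The observed frequency is 5.9%.
Step 2: Compare with English frequencies:
  E: 12.7% (difference: 6.8%)
  T: 9.1% (difference: 3.2%)
  A: 8.2% (difference: 2.3%)
  O: 7.5% (difference: 1.6%)
  I: 7.0% (difference: 1.1%)
  N: 6.7% (difference: 0.8%)
  S: 6.3% (difference: 0.4%)
  H: 6.1% (difference: 0.2%)
  R: 6.0% (difference: 0.1%) <-- closest
  D: 4.3% (difference: 1.6%)
Step 3: 'Q' most likely represents 'R' (frequency 6.0%).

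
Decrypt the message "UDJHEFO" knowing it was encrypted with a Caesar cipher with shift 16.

Step 1: Reverse the shift by subtracting 16 from each letter position.
  U (position 20) -> position (20-16) mod 26 = 4 -> E
  D (position 3) -> position (3-16) mod 26 = 13 -> N
  J (position 9) -> position (9-16) mod 26 = 19 -> T
  H (position 7) -> position (7-16) mod 26 = 17 -> R
  E (position 4) -> position (4-16) mod 26 = 14 -> O
  F (position 5) -> position (5-16) mod 26 = 15 -> P
  O (position 14) -> position (14-16) mod 26 = 24 -> Y
Decrypted message: ENTROPY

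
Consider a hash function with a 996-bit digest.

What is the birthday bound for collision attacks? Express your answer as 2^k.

Step 1: The birthday paradox gives collision probability ~50% after sqrt(2^n) = 2^(n/2) hashes.
Step 2: For 996-bit output: 2^(996/2) = 2^498.
Step 3: Approximately 2^498 hash computations needed.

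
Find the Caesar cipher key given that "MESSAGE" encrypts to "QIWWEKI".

Step 1: Compare first letters: M (position 12) -> Q (position 16).
Step 2: Shift = (16 - 12) mod 26 = 4.
The shift value is 4.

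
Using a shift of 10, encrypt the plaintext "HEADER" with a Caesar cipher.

Step 1: For each letter, shift forward by 10 positions (mod 26).
  H (position 7) -> position (7+10) mod 26 = 17 -> R
  E (position 4) -> position (4+10) mod 26 = 14 -> O
  A (position 0) -> position (0+10) mod 26 = 10 -> K
  D (position 3) -> position (3+10) mod 26 = 13 -> N
  E (position 4) -> position (4+10) mod 26 = 14 -> O
  R (position 17) -> position (17+10) mod 26 = 1 -> B
Result: ROKNOB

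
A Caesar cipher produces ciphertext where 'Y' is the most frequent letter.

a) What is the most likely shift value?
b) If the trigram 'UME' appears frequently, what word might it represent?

Step 1: In English, 'E' is the most frequent letter (12.7%).
Step 2: The most frequent ciphertext letter is 'Y' (position 24).
Step 3: Shift = (24 - 4) mod 26 = 20.
Step 4: Decrypt 'UME' by shifting back 20:
  U -> A
  M -> S
  E -> K
Step 5: 'UME' decrypts to 'ASK'.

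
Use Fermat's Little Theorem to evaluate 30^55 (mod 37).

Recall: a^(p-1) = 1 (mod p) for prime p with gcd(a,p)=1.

Step 1: Since 37 is prime, by Fermat's Little Theorem: 30^36 = 1 (mod 37).
Step 2: Reduce exponent: 55 mod 36 = 19.
Step 3: So 30^55 = 30^19 (mod 37).
Step 4: 30^19 mod 37 = 30.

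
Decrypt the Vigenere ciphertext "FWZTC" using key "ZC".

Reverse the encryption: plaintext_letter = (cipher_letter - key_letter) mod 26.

Step 1: Extend key: ZCZCZ
Step 2: Decrypt each letter (c - k) mod 26:
  F(5) - Z(25) = (5-25) mod 26 = 6 = G
  W(22) - C(2) = (22-2) mod 26 = 20 = U
  Z(25) - Z(25) = (25-25) mod 26 = 0 = A
  T(19) - C(2) = (19-2) mod 26 = 17 = R
  C(2) - Z(25) = (2-25) mod 26 = 3 = D
Plaintext: GUARD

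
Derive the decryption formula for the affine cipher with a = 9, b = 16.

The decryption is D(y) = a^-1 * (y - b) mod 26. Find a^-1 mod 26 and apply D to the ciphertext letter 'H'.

Step 1: Find a^-1, the modular inverse of 9 mod 26.
Step 2: We need 9 * a^-1 = 1 (mod 26).
Step 3: 9 * 3 = 27 = 1 * 26 + 1, so a^-1 = 3.
Step 4: D(y) = 3(y - 16) mod 26.
Step 5: Apply to 'H' (y = 7): D(7) = 3 * (7 - 16) mod 26 = 3 * -9 mod 26 = 25 -> 'Z'.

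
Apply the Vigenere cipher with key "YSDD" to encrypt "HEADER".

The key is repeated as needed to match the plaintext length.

Step 1: Repeat key to match plaintext length:
  Plaintext: HEADER
  Key:       YSDDYS
Step 2: Encrypt each letter:
  H(7) + Y(24) = (7+24) mod 26 = 5 = F
  E(4) + S(18) = (4+18) mod 26 = 22 = W
  A(0) + D(3) = (0+3) mod 26 = 3 = D
  D(3) + D(3) = (3+3) mod 26 = 6 = G
  E(4) + Y(24) = (4+24) mod 26 = 2 = C
  R(17) + S(18) = (17+18) mod 26 = 9 = J
Ciphertext: FWDGCJ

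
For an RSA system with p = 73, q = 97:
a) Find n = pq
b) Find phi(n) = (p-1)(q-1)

Step 1: n = p * q = 73 * 97 = 7081.
Step 2: phi(n) = (p-1)(q-1) = 72 * 96 = 6912.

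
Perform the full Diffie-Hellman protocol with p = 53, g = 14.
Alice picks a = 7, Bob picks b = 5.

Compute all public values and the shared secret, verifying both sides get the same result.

Step 1: A = g^a mod p = 14^7 mod 53 = 2.
Step 2: B = g^b mod p = 14^5 mod 53 = 33.
Step 3: Alice computes s = B^a mod p = 33^7 mod 53 = 32.
Step 4: Bob computes s = A^b mod p = 2^5 mod 53 = 32.
Both sides agree: shared secret = 32.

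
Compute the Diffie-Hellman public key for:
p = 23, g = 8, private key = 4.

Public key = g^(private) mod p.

Step 1: A = g^a mod p = 8^4 mod 23.
  8^1 mod 23 = 8
  8^2 mod 23 = (8 * 8) mod 23 = 18
  8^3 mod 23 = (18 * 8) mod 23 = 6
  8^4 mod 23 = (6 * 8) mod 23 = 2
Result: A = 2.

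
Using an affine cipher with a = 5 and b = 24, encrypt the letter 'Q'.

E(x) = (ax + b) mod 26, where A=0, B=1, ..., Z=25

Step 1: Convert 'Q' to number: x = 16.
Step 2: E(16) = (5 * 16 + 24) mod 26 = 104 mod 26 = 0.
Step 3: Convert 0 back to letter: A.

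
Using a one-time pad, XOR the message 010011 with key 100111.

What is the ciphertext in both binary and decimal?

Step 1: Write out the XOR operation bit by bit:
  Message: 010011
  Key:     100111
  XOR:     110100
Step 2: Convert to decimal: 110100 = 52.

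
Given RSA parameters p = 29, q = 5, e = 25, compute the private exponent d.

Step 1: n = 29 * 5 = 145.
Step 2: phi(n) = 28 * 4 = 112.
Step 3: Find d such that 25 * d = 1 (mod 112).
Step 4: d = 25^(-1) mod 112 = 9.
Verification: 25 * 9 = 225 = 2 * 112 + 1.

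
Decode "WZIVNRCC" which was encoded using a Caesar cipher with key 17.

Step 1: Reverse the shift by subtracting 17 from each letter position.
  W (position 22) -> position (22-17) mod 26 = 5 -> F
  Z (position 25) -> position (25-17) mod 26 = 8 -> I
  I (position 8) -> position (8-17) mod 26 = 17 -> R
  V (position 21) -> position (21-17) mod 26 = 4 -> E
  N (position 13) -> position (13-17) mod 26 = 22 -> W
  R (position 17) -> position (17-17) mod 26 = 0 -> A
  C (position 2) -> position (2-17) mod 26 = 11 -> L
  C (position 2) -> position (2-17) mod 26 = 11 -> L
Decrypted message: FIREWALL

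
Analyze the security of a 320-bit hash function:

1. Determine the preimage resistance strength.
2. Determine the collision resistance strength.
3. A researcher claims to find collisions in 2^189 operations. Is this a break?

Step 1: Preimage resistance requires brute-force of 2^320 operations.
Step 2: Collision resistance (birthday bound) = 2^(320/2) = 2^160.
Step 3: The claimed attack costs 2^189 operations.
Step 4: Since 2^189 >= 2^160, the claimed attack is no faster than the generic birthday attack, so this does not break collision resistance.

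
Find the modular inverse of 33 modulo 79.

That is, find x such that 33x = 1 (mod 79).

Step 1: We need x such that 33 * x = 1 (mod 79).
Step 2: Using the extended Euclidean algorithm or trial:
  33 * 12 = 396 = 5 * 79 + 1.
Step 3: Since 396 mod 79 = 1, the inverse is x = 12.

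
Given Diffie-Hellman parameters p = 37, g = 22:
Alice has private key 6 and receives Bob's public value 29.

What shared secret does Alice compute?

Step 1: s = B^a mod p = 29^6 mod 37.
  29^1 mod 37 = 29
  29^2 mod 37 = (29 * 29) mod 37 = 27
  29^3 mod 37 = (27 * 29) mod 37 = 6
  29^4 mod 37 = (6 * 29) mod 37 = 26
  29^5 mod 37 = (26 * 29) mod 37 = 14
  29^6 mod 37 = (14 * 29) mod 37 = 36
Result: shared secret = 36.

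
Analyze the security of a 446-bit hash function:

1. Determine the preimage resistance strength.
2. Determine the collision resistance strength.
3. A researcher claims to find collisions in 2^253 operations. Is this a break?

Step 1: Preimage resistance requires brute-force of 2^446 operations.
Step 2: Collision resistance (birthday bound) = 2^(446/2) = 2^223.
Step 3: The claimed attack costs 2^253 operations.
Step 4: Since 2^253 >= 2^223, the claimed attack is no faster than the generic birthday attack, so this does not break collision resistance.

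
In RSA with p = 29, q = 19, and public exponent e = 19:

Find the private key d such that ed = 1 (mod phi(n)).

Step 1: n = 29 * 19 = 551.
Step 2: phi(n) = 28 * 18 = 504.
Step 3: Find d such that 19 * d = 1 (mod 504).
Step 4: d = 19^(-1) mod 504 = 451.
Verification: 19 * 451 = 8569 = 17 * 504 + 1.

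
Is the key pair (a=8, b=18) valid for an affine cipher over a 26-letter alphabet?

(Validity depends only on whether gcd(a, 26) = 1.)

Step 1: Compute gcd(8, 26).
Step 2: gcd(8, 26) = 2.
Since gcd = 2 != 1, 8 shares a common factor with 26, so it cannot be used.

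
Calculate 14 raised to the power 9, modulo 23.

Step 1: Compute 14^9 mod 23 step by step, reducing modulo 23 at each step.
  14^1 mod 23 = 14
  14^2 mod 23 = (14 * 14) mod 23 = 12
  14^3 mod 23 = (12 * 14) mod 23 = 7
  14^4 mod 23 = (7 * 14) mod 23 = 6
  14^5 mod 23 = (6 * 14) mod 23 = 15
  14^6 mod 23 = (15 * 14) mod 23 = 3
  14^7 mod 23 = (3 * 14) mod 23 = 19
  14^8 mod 23 = (19 * 14) mod 23 = 13
  14^9 mod 23 = (13 * 14) mod 23 = 21
Step 2: Result = 21.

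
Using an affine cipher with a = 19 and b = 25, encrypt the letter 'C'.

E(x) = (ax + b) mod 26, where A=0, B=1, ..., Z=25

Step 1: Convert 'C' to number: x = 2.
Step 2: E(2) = (19 * 2 + 25) mod 26 = 63 mod 26 = 11.
Step 3: Convert 11 back to letter: L.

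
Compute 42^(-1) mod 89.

Step 1: We need x such that 42 * x = 1 (mod 89).
Step 2: Using the extended Euclidean algorithm or trial:
  42 * 53 = 2226 = 25 * 89 + 1.
Step 3: Since 2226 mod 89 = 1, the inverse is x = 53.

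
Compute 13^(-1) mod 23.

Step 1: We need x such that 13 * x = 1 (mod 23).
Step 2: Using the extended Euclidean algorithm or trial:
  13 * 16 = 208 = 9 * 23 + 1.
Step 3: Since 208 mod 23 = 1, the inverse is x = 16.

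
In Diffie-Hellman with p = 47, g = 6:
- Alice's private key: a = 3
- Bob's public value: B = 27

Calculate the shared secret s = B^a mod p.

Step 1: s = B^a mod p = 27^3 mod 47.
  27^1 mod 47 = 27
  27^2 mod 47 = (27 * 27) mod 47 = 24
  27^3 mod 47 = (24 * 27) mod 47 = 37
Result: shared secret = 37.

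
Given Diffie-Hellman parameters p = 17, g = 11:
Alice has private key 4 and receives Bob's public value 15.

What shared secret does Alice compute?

Step 1: s = B^a mod p = 15^4 mod 17.
  15^1 mod 17 = 15
  15^2 mod 17 = (15 * 15) mod 17 = 4
  15^3 mod 17 = (4 * 15) mod 17 = 9
  15^4 mod 17 = (9 * 15) mod 17 = 16
Result: shared secret = 16.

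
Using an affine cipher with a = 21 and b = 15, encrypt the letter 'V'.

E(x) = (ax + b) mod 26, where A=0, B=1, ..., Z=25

Step 1: Convert 'V' to number: x = 21.
Step 2: E(21) = (21 * 21 + 15) mod 26 = 456 mod 26 = 14.
Step 3: Convert 14 back to letter: O.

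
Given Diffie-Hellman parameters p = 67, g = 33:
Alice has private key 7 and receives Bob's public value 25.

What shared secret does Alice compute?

Step 1: s = B^a mod p = 25^7 mod 67.
  25^1 mod 67 = 25
  25^2 mod 67 = (25 * 25) mod 67 = 22
  25^3 mod 67 = (22 * 25) mod 67 = 14
  25^4 mod 67 = (14 * 25) mod 67 = 15
  25^5 mod 67 = (15 * 25) mod 67 = 40
  25^6 mod 67 = (40 * 25) mod 67 = 62
  25^7 mod 67 = (62 * 25) mod 67 = 9
Result: shared secret = 9.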